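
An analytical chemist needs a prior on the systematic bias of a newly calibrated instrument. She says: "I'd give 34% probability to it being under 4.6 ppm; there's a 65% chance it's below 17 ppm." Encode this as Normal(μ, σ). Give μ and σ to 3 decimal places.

μ = 11.011, σ = 15.543

For Normal(μ,σ), the p-quantile is μ + z_p·σ. Here z_{0.34} = -0.4125, z_{0.65} = 0.3853.
So 4.6 = μ − 0.4125σ and 17 = μ + 0.3853σ.
Subtracting: σ = (17 − 4.6)/(0.3853 − (-0.4125)) = 15.543.
Then μ = 4.6 − (-0.4125)·15.543 = 11.011.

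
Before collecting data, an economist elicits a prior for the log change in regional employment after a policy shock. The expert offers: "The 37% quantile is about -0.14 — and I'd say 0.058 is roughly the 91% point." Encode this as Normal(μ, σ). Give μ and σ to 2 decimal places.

μ = -0.10, σ = 0.12

The p-quantile of Normal(μ,σ) is μ + z_p·σ, with z_{0.37} = -0.3319 and z_{0.91} = 1.341.
Eliminate σ: μ = (z₂·x₁ − z₁·x₂)/(z₂ − z₁) = (1.341·-0.14 − (-0.3319)·0.058)/1.673 = -0.10.
Then σ = (x₂ − x₁)/(z₂ − z₁) = (0.058 − -0.14)/1.673 = 0.12.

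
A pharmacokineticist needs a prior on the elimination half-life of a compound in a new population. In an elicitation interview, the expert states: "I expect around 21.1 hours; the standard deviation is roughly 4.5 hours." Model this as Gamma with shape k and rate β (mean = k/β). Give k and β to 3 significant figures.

k ≈ 22, β ≈ 1.04

For Gamma(k, rate β): mean = k/β, variance = k/β², so CV = 1/√k.
CV = SD/mean = 4.5/21.1 = 0.2133, hence k = 1/CV² = 22.
Then β = k/mean = 22/21.1 = 1.04.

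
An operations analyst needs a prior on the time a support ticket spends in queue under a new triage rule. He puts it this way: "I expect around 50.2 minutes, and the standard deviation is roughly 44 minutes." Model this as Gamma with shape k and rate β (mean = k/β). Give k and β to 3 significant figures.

For Gamma(k, rate β): mean = k/β, variance = k/β², so CV = 1/√k.
CV = SD/mean = 44/50.2 = 0.8765, hence k = 1/CV² = 1.3.
Then β = k/mean = 1.3/50.2 = 0.0259.

k ≈ 1.3, β ≈ 0.0259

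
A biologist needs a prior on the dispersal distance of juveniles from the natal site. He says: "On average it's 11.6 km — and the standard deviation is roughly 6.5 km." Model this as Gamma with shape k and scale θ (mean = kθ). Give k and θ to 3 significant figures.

k ≈ 3.18, θ ≈ 3.64

For Gamma(k, scale θ): mean = kθ, variance = kθ², so CV = 1/√k.
CV = SD/mean = 6.5/11.6 = 0.5603, hence k = 1/CV² = 3.18.
Then θ = mean/k = 11.6/3.18 = 3.64.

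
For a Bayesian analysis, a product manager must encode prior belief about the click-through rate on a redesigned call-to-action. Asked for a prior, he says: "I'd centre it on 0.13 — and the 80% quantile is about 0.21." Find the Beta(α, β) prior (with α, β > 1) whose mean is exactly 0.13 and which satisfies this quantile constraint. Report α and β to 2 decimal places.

α ≈ 1.14, β ≈ 7.62

With mean 0.13 fixed, write α = 0.13s, β = 0.87s where s = α+β.
Need P(θ < 0.21) = 0.8 under Beta(0.13s, 0.87s). Normal approximation: (q−m)/√(m(1−m)/s) ≈ z_{0.8} = 0.842, so s ≈ 0.13·0.87·(0.842)²/(0.21−0.13)² = 12.5.
At s = 12.5: P(θ<0.21) ≈ 0.822. Adjusting to match 0.8 gives s ≈ 8.76.
So α = 0.13·8.76 ≈ 1.14, β = 0.87·8.76 ≈ 7.62.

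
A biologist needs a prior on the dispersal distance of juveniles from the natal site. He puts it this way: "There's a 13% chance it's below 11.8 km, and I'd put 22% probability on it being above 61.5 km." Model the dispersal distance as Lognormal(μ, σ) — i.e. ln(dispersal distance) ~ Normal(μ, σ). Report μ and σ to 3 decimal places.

If T ~ Lognormal(μ,σ) then ln T ~ Normal(μ,σ), so the p-quantile of ln T is μ + z_p·σ.
ln(11.8) = 2.468 and ln(61.5) = 4.119; z_{0.13} = -1.126, z_{0.78} = 0.7722.
σ = (4.119 − 2.468)/(0.7722 − (-1.126)) = 0.870.
μ = 2.468 − (-1.126)·0.870 = 3.448.

μ ≈ 3.448, σ ≈ 0.870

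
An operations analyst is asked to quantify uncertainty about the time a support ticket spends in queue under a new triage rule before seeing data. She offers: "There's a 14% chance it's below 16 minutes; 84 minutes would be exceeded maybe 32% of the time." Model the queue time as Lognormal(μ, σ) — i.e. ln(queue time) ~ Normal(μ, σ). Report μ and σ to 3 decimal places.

μ ≈ 3.930, σ ≈ 1.071

If T ~ Lognormal(μ,σ) then ln T ~ Normal(μ,σ), so the p-quantile of ln T is μ + z_p·σ.
ln(16) = 2.773 and ln(84) = 4.431; z_{0.14} = -1.08, z_{0.68} = 0.4677.
σ = (4.431 − 2.773)/(0.4677 − (-1.08)) = 1.071.
μ = 2.773 − (-1.08)·1.071 = 3.930.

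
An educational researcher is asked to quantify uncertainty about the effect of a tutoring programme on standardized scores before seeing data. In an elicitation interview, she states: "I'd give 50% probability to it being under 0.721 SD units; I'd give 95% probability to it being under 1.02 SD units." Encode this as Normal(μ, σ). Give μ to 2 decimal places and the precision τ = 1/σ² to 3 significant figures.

μ = 0.72, τ = 30.3

The p-quantile of Normal(μ,σ) is μ + z_p·σ, with z_{0.5} = 0 and z_{0.95} = 1.645.
Eliminate σ: μ = (z₂·x₁ − z₁·x₂)/(z₂ − z₁) = (1.645·0.721 − (0)·1.02)/1.645 = 0.72.
Then σ = (x₂ − x₁)/(z₂ − z₁) = (1.02 − 0.721)/1.645 = 0.18.
Precision τ = 1/σ² = 1/0.1818² = 30.3.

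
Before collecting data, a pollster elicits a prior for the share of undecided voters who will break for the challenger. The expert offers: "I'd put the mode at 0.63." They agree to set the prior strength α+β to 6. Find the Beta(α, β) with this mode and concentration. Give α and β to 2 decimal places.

For α,β > 1 the Beta mode is (α−1)/(α+β−2). With α+β = 6, the mode is (α−1)/4.
Set (α−1)/4 = 0.63 → α = 1 + 0.63·4 = 3.52.
β = 6 − α = 2.48.

α = 3.52, β = 2.48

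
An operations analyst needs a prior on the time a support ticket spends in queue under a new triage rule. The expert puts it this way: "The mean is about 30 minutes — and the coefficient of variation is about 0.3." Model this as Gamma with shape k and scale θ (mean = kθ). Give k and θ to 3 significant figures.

For Gamma(k, scale θ): mean = kθ, variance = kθ², so CV = 1/√k.
CV = 0.3, hence k = 1/CV² = 11.1.
Then θ = mean/k = 30/11.1 = 2.7.

k ≈ 11.1, θ ≈ 2.7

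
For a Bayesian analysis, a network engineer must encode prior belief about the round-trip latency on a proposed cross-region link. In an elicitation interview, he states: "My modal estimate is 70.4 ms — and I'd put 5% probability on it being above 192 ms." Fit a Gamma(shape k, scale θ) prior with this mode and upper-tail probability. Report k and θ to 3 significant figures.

k ≈ 3.67, θ ≈ 26.4

Gamma(k,θ) with k>1 has mode (k−1)θ, so θ = 70.4/(k−1).
Need P(X < 192) = 0.95 with θ tied to k this way. Start at k = 2, θ = 70.4: P(X<192) ≈ 0.756.
Too low — raise k to concentrate. Iterating converges to k ≈ 3.67.
Then θ = 70.4/(3.67−1) ≈ 26.4.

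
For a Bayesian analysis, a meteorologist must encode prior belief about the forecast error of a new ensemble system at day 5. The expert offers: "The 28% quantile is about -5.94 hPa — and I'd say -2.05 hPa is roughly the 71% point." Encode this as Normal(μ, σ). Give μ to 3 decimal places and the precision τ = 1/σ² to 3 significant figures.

The p-quantile of Normal(μ,σ) is μ + z_p·σ, with z_{0.28} = -0.5828 and z_{0.71} = 0.5534.
Eliminate σ: μ = (z₂·x₁ − z₁·x₂)/(z₂ − z₁) = (0.5534·-5.94 − (-0.5828)·-2.05)/1.136 = -3.945.
Then σ = (x₂ − x₁)/(z₂ − z₁) = (-2.05 − -5.94)/1.136 = 3.424.
Precision τ = 1/σ² = 1/3.424² = 0.0853.

μ = -3.945, τ = 0.0853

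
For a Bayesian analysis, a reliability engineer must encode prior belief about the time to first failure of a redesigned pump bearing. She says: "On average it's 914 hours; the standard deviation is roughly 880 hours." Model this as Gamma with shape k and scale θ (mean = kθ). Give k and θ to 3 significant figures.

For Gamma(k, scale θ): mean = kθ, variance = kθ², so CV = 1/√k.
CV = SD/mean = 880/914 = 0.9628, hence k = 1/CV² = 1.08.
Then θ = mean/k = 914/1.08 = 847.

k ≈ 1.08, θ ≈ 847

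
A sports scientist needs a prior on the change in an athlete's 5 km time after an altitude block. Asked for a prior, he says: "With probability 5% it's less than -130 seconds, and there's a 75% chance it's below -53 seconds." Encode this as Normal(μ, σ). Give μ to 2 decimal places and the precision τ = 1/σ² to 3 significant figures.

μ = -75.39, τ = 0.000907

The p-quantile of Normal(μ,σ) is μ + z_p·σ, with z_{0.05} = -1.645 and z_{0.75} = 0.6745.
Eliminate σ: μ = (z₂·x₁ − z₁·x₂)/(z₂ − z₁) = (0.6745·-130 − (-1.645)·-53)/2.319 = -75.39.
Then σ = (x₂ − x₁)/(z₂ − z₁) = (-53 − -130)/2.319 = 33.20.
Precision τ = 1/σ² = 1/33.2² = 0.000907.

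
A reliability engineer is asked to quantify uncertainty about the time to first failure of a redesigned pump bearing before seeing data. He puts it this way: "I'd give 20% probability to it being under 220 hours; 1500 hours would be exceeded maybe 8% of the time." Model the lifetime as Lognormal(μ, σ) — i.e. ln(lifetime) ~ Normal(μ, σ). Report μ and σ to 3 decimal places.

If T ~ Lognormal(μ,σ) then ln T ~ Normal(μ,σ), so the p-quantile of ln T is μ + z_p·σ.
ln(220) = 5.394 and ln(1500) = 7.313; z_{0.2} = -0.8416, z_{0.92} = 1.405.
σ = (7.313 − 5.394)/(1.405 − (-0.8416)) = 0.854.
μ = 5.394 − (-0.8416)·0.854 = 6.113.

μ ≈ 6.113, σ ≈ 0.854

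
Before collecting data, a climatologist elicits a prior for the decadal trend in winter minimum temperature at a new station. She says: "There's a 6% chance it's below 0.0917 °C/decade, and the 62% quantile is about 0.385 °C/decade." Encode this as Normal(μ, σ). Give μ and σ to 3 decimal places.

μ = 0.337, σ = 0.158

For Normal(μ,σ), the p-quantile is μ + z_p·σ. Here z_{0.06} = -1.555, z_{0.62} = 0.3055.
So 0.0917 = μ − 1.555σ and 0.385 = μ + 0.3055σ.
Subtracting: σ = (0.385 − 0.0917)/(0.3055 − (-1.555)) = 0.158.
Then μ = 0.0917 − (-1.555)·0.158 = 0.337.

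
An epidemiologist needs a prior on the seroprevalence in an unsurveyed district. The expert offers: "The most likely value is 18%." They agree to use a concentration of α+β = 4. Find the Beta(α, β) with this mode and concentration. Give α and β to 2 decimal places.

For α,β > 1 the Beta mode is (α−1)/(α+β−2). With α+β = 4, the mode is (α−1)/2.
Set (α−1)/2 = 0.18 → α = 1 + 0.18·2 = 1.36.
β = 4 − α = 2.64.

α = 1.36, β = 2.64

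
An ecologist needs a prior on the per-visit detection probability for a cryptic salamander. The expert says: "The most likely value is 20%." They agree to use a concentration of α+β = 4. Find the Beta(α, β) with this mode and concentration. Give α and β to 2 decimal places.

For α,β > 1 the Beta mode is (α−1)/(α+β−2). With α+β = 4, the mode is (α−1)/2.
Set (α−1)/2 = 0.2 → α = 1 + 0.2·2 = 1.40.
β = 4 − α = 2.60.

α = 1.40, β = 2.60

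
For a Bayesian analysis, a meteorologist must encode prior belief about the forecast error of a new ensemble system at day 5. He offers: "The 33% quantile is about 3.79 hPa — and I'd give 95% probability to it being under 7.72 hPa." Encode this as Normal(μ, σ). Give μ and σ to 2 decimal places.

The p-quantile of Normal(μ,σ) is μ + z_p·σ, with z_{0.33} = -0.4399 and z_{0.95} = 1.645.
Eliminate σ: μ = (z₂·x₁ − z₁·x₂)/(z₂ − z₁) = (1.645·3.79 − (-0.4399)·7.72)/2.085 = 4.62.
Then σ = (x₂ − x₁)/(z₂ − z₁) = (7.72 − 3.79)/2.085 = 1.89.

μ = 4.62, σ = 1.89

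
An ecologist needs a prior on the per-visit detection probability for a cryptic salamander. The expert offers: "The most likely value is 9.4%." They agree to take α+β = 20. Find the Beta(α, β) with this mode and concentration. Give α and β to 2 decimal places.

For α,β > 1 the Beta mode is (α−1)/(α+β−2). With α+β = 20, the mode is (α−1)/18.
Set (α−1)/18 = 0.094 → α = 1 + 0.094·18 = 2.69.
β = 20 − α = 17.31.

α = 2.69, β = 17.31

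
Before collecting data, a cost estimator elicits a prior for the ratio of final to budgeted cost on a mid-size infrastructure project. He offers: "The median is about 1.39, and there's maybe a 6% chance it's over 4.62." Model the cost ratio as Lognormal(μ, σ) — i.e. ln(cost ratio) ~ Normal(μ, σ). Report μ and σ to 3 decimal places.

If T ~ Lognormal(μ,σ) then ln T ~ Normal(μ,σ), so the p-quantile of ln T is μ + z_p·σ.
ln(1.39) = 0.3293 and ln(4.62) = 1.53; z_{0.5} = 0, z_{0.94} = 1.555.
σ = (1.53 − 0.3293)/(1.555 − (0)) = 0.773.
μ = 0.3293 − (0)·0.773 = 0.329.

μ ≈ 0.329, σ ≈ 0.773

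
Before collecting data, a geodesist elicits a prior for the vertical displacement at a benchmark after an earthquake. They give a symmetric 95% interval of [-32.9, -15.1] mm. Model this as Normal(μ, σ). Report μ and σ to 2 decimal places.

A symmetric 95% interval runs μ ± z·σ with z = 1.96.
Half-width = 8.9, so σ = 8.9/1.96 = 4.54.
μ is the interval midpoint, -24.00.

μ = -24.00, σ = 4.54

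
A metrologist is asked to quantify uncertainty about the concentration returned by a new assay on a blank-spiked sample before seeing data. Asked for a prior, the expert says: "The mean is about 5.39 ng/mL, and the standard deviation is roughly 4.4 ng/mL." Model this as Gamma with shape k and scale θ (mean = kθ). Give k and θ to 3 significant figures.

k ≈ 1.5, θ ≈ 3.59

For Gamma(k, scale θ): mean = kθ, variance = kθ², so CV = 1/√k.
CV = SD/mean = 4.4/5.39 = 0.8163, hence k = 1/CV² = 1.5.
Then θ = mean/k = 5.39/1.5 = 3.59.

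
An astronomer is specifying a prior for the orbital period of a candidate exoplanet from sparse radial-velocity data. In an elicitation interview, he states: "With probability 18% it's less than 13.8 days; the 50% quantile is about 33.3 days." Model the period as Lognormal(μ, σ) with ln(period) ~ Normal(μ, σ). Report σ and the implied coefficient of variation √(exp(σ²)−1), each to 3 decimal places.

If T ~ Lognormal(μ,σ) then ln T ~ Normal(μ,σ), so the p-quantile of ln T is μ + z_p·σ.
ln(13.8) = 2.625 and ln(33.3) = 3.506; z_{0.18} = -0.9154, z_{0.5} = 0.
σ = (3.506 − 2.625)/(0 − (-0.9154)) = 0.962.
μ = 2.625 − (-0.9154)·0.962 = 3.506.
CV = √(exp(σ²)−1) = √(exp(0.9261)−1) = 1.235.

σ ≈ 0.962, CV ≈ 1.235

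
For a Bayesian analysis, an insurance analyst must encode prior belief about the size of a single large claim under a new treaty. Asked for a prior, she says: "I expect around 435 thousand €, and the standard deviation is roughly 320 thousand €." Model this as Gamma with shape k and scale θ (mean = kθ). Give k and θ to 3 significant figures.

For Gamma(k, scale θ): mean = kθ, variance = kθ², so CV = 1/√k.
CV = SD/mean = 320/435 = 0.7356, hence k = 1/CV² = 1.85.
Then θ = mean/k = 435/1.85 = 235.

k ≈ 1.85, θ ≈ 235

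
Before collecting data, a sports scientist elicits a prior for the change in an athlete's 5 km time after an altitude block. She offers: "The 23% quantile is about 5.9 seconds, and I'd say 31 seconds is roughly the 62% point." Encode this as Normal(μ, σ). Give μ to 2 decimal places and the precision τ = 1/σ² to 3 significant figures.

The p-quantile of Normal(μ,σ) is μ + z_p·σ, with z_{0.23} = -0.7388 and z_{0.62} = 0.3055.
Eliminate σ: μ = (z₂·x₁ − z₁·x₂)/(z₂ − z₁) = (0.3055·5.9 − (-0.7388)·31)/1.044 = 23.66.
Then σ = (x₂ − x₁)/(z₂ − z₁) = (31 − 5.9)/1.044 = 24.03.
Precision τ = 1/σ² = 1/24.03² = 0.00173.

μ = 23.66, τ = 0.00173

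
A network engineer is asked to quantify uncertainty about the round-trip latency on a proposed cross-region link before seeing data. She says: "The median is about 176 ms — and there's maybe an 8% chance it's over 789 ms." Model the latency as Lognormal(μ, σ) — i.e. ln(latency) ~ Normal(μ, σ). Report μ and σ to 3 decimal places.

μ ≈ 5.170, σ ≈ 1.068

If T ~ Lognormal(μ,σ) then ln T ~ Normal(μ,σ), so the p-quantile of ln T is μ + z_p·σ.
ln(176) = 5.17 and ln(789) = 6.671; z_{0.5} = 0, z_{0.92} = 1.405.
σ = (6.671 − 5.17)/(1.405 − (0)) = 1.068.
μ = 5.17 − (0)·1.068 = 5.170.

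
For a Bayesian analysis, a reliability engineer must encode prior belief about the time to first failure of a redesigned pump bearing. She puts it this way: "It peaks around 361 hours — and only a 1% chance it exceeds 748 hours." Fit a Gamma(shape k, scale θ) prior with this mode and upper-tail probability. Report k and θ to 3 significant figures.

Gamma(k,θ) with k>1 has mode (k−1)θ, so θ = 361/(k−1).
Need P(X < 748) = 0.99 with θ tied to k this way. Start at k = 2, θ = 361: P(X<748) ≈ 0.613.
Too low — raise k to concentrate. Iterating converges to k ≈ 10.2.
Then θ = 361/(10.2−1) ≈ 39.3.

k ≈ 10.2, θ ≈ 39.3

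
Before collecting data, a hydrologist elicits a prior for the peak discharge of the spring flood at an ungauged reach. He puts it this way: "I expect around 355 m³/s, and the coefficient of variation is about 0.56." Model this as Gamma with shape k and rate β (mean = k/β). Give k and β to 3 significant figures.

For Gamma(k, rate β): mean = k/β, variance = k/β², so CV = 1/√k.
CV = 0.56, hence k = 1/CV² = 3.19.
Then β = k/mean = 3.19/355 = 0.00898.

k ≈ 3.19, β ≈ 0.00898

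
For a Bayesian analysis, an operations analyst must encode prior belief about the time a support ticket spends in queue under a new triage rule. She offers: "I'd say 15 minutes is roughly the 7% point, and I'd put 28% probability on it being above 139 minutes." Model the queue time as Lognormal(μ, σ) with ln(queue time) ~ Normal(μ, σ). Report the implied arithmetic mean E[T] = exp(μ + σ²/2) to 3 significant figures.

E[T] ≈ 133 minutes

If T ~ Lognormal(μ,σ) then ln T ~ Normal(μ,σ), so the p-quantile of ln T is μ + z_p·σ.
ln(15) = 2.708 and ln(139) = 4.934; z_{0.07} = -1.476, z_{0.72} = 0.5828.
σ = (4.934 − 2.708)/(0.5828 − (-1.476)) = 1.082.
μ = 2.708 − (-1.476)·1.082 = 4.304.
E[T] = exp(μ + σ²/2) = exp(4.304 + 0.5848) = 133 minutes.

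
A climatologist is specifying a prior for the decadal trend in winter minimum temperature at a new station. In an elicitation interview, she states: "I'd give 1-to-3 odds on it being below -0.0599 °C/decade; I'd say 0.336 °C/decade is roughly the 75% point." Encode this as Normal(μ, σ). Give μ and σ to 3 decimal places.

For Normal(μ,σ), the p-quantile is μ + z_p·σ. Here z_{0.25} = -0.6745, z_{0.75} = 0.6745.
So -0.0599 = μ − 0.6745σ and 0.336 = μ + 0.6745σ.
Subtracting: σ = (0.336 − -0.0599)/(0.6745 − (-0.6745)) = 0.293.
Then μ = -0.0599 − (-0.6745)·0.293 = 0.138.

μ = 0.138, σ = 0.293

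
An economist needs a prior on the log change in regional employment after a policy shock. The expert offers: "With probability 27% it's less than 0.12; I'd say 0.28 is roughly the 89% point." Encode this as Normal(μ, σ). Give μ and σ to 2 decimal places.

μ = 0.17, σ = 0.09

The p-quantile of Normal(μ,σ) is μ + z_p·σ, with z_{0.27} = -0.6128 and z_{0.89} = 1.227.
Eliminate σ: μ = (z₂·x₁ − z₁·x₂)/(z₂ − z₁) = (1.227·0.12 − (-0.6128)·0.28)/1.839 = 0.17.
Then σ = (x₂ − x₁)/(z₂ − z₁) = (0.28 − 0.12)/1.839 = 0.09.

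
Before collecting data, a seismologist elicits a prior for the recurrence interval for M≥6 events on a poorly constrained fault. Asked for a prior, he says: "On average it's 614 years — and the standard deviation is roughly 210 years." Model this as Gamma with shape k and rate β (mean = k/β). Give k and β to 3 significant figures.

k ≈ 8.55, β ≈ 0.0139

For Gamma(k, rate β): mean = k/β, variance = k/β², so CV = 1/√k.
CV = SD/mean = 210/614 = 0.342, hence k = 1/CV² = 8.55.
Then β = k/mean = 8.55/614 = 0.0139.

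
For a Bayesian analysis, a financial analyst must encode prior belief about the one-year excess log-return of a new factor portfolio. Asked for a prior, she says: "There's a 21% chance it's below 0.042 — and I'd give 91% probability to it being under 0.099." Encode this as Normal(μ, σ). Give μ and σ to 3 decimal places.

μ = 0.063, σ = 0.027

The p-quantile of Normal(μ,σ) is μ + z_p·σ, with z_{0.21} = -0.8064 and z_{0.91} = 1.341.
Eliminate σ: μ = (z₂·x₁ − z₁·x₂)/(z₂ − z₁) = (1.341·0.042 − (-0.8064)·0.099)/2.147 = 0.063.
Then σ = (x₂ − x₁)/(z₂ − z₁) = (0.099 − 0.042)/2.147 = 0.027.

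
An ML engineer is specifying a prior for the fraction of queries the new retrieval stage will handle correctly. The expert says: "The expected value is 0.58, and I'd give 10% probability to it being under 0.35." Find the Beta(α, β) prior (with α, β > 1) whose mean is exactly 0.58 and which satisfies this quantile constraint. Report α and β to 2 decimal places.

α ≈ 4.36, β ≈ 3.16

With mean 0.58 fixed, write α = 0.58s, β = 0.42s where s = α+β.
Need P(θ < 0.35) = 0.1 under Beta(0.58s, 0.42s). Normal approximation: (q−m)/√(m(1−m)/s) ≈ z_{0.1} = -1.28, so s ≈ 0.58·0.42·(-1.28)²/(0.35−0.58)² = 7.6.
At s = 7.6: P(θ<0.35) ≈ 0.099. Adjusting to match 0.1 gives s ≈ 7.52.
So α = 0.58·7.52 ≈ 4.36, β = 0.42·7.52 ≈ 3.16.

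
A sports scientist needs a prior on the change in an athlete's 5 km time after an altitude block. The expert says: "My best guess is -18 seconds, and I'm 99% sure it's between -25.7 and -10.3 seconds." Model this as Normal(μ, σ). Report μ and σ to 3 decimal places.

μ = -18.000, σ = 2.989

A symmetric 99% interval runs μ ± z·σ with z = 2.576.
Half-width = 7.7, so σ = 7.7/2.576 = 2.989.
μ is the stated best guess, -18.000.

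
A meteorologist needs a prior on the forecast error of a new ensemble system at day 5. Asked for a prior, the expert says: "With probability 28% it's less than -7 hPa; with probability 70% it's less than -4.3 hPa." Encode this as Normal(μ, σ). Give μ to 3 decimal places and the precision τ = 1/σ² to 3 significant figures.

For Normal(μ,σ), the p-quantile is μ + z_p·σ. Here z_{0.28} = -0.5828, z_{0.7} = 0.5244.
So -7 = μ − 0.5828σ and -4.3 = μ + 0.5244σ.
Subtracting: σ = (-4.3 − -7)/(0.5244 − (-0.5828)) = 2.438.
Then μ = -7 − (-0.5828)·2.438 = -5.579.
Precision τ = 1/σ² = 1/2.438² = 0.168.

μ = -5.579, τ = 0.168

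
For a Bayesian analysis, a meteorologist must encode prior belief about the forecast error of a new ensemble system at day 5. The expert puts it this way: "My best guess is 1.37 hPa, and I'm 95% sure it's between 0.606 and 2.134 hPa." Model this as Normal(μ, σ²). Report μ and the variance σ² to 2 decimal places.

A symmetric 95% interval runs μ ± z·σ with z = 1.96.
Half-width = 0.764, so σ = 0.764/1.96 = 0.390 and σ² = 0.15.
μ is the stated best guess, 1.37.

μ = 1.37, σ² = 0.15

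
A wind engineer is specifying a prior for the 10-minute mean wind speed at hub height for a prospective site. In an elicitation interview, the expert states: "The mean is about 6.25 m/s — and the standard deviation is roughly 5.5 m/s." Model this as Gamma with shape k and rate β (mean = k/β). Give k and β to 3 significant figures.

k ≈ 1.29, β ≈ 0.207

For Gamma(k, rate β): mean = k/β, variance = k/β², so CV = 1/√k.
CV = SD/mean = 5.5/6.25 = 0.88, hence k = 1/CV² = 1.29.
Then β = k/mean = 1.29/6.25 = 0.207.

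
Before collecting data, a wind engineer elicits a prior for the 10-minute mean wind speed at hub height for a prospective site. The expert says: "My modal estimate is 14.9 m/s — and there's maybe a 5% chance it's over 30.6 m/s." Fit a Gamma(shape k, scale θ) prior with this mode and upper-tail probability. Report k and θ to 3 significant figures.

Gamma(k,θ) with k>1 has mode (k−1)θ, so θ = 14.9/(k−1).
Need P(X < 30.6) = 0.95 with θ tied to k this way. Start at k = 2, θ = 14.9: P(X<30.6) ≈ 0.608.
Too low — raise k to concentrate. Iterating converges to k ≈ 6.34.
Then θ = 14.9/(6.34−1) ≈ 2.79.

k ≈ 6.34, θ ≈ 2.79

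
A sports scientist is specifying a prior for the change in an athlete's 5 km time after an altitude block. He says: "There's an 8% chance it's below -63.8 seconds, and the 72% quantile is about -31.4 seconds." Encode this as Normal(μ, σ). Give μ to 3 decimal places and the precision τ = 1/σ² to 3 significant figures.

For Normal(μ,σ), the p-quantile is μ + z_p·σ. Here z_{0.08} = -1.405, z_{0.72} = 0.5828.
So -63.8 = μ − 1.405σ and -31.4 = μ + 0.5828σ.
Subtracting: σ = (-31.4 − -63.8)/(0.5828 − (-1.405)) = 16.298.
Then μ = -63.8 − (-1.405)·16.298 = -40.899.
Precision τ = 1/σ² = 1/16.3² = 0.00376.

μ = -40.899, τ = 0.00376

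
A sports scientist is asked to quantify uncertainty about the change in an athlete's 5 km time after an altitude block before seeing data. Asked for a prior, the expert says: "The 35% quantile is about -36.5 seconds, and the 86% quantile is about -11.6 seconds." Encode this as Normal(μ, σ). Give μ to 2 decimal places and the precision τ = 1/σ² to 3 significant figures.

μ = -29.95, τ = 0.00346

The p-quantile of Normal(μ,σ) is μ + z_p·σ, with z_{0.35} = -0.3853 and z_{0.86} = 1.08.
Eliminate σ: μ = (z₂·x₁ − z₁·x₂)/(z₂ − z₁) = (1.08·-36.5 − (-0.3853)·-11.6)/1.466 = -29.95.
Then σ = (x₂ − x₁)/(z₂ − z₁) = (-11.6 − -36.5)/1.466 = 16.99.
Precision τ = 1/σ² = 1/16.99² = 0.00346.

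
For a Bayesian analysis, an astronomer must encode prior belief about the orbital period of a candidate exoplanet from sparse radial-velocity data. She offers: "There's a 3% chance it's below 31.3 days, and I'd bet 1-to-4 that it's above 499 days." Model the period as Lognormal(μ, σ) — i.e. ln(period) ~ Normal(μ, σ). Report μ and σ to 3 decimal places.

If T ~ Lognormal(μ,σ) then ln T ~ Normal(μ,σ), so the p-quantile of ln T is μ + z_p·σ.
ln(31.3) = 3.444 and ln(499) = 6.213; z_{0.03} = -1.881, z_{0.8} = 0.8416.
σ = (6.213 − 3.444)/(0.8416 − (-1.881)) = 1.017.
μ = 3.444 − (-1.881)·1.017 = 5.357.

μ ≈ 5.357, σ ≈ 1.017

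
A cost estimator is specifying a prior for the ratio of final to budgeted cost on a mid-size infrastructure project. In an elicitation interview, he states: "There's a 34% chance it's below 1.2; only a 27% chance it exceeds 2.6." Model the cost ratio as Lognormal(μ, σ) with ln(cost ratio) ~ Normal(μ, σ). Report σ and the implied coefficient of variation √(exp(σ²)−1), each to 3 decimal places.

If T ~ Lognormal(μ,σ) then ln T ~ Normal(μ,σ), so the p-quantile of ln T is μ + z_p·σ.
ln(1.2) = 0.1823 and ln(2.6) = 0.9555; z_{0.34} = -0.4125, z_{0.73} = 0.6128.
σ = (0.9555 − 0.1823)/(0.6128 − (-0.4125)) = 0.754.
μ = 0.1823 − (-0.4125)·0.754 = 0.493.
CV = √(exp(σ²)−1) = √(exp(0.5687)−1) = 0.875.

σ ≈ 0.754, CV ≈ 0.875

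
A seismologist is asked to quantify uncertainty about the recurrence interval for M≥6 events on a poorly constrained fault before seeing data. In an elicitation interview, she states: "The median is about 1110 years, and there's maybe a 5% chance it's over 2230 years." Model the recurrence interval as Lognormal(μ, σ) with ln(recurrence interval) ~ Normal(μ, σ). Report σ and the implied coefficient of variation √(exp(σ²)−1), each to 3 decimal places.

If T ~ Lognormal(μ,σ) then ln T ~ Normal(μ,σ), so the p-quantile of ln T is μ + z_p·σ.
ln(1110) = 7.012 and ln(2230) = 7.71; z_{0.5} = 0, z_{0.95} = 1.645.
σ = (7.71 − 7.012)/(1.645 − (0)) = 0.424.
μ = 7.012 − (0)·0.424 = 7.012.
CV = √(exp(σ²)−1) = √(exp(0.1799)−1) = 0.444.

σ ≈ 0.424, CV ≈ 0.444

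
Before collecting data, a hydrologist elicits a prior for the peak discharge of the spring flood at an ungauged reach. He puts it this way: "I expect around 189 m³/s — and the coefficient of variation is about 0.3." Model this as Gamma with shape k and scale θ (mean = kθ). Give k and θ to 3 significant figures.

k ≈ 11.1, θ ≈ 17

For Gamma(k, scale θ): mean = kθ, variance = kθ², so CV = 1/√k.
CV = 0.3, hence k = 1/CV² = 11.1.
Then θ = mean/k = 189/11.1 = 17.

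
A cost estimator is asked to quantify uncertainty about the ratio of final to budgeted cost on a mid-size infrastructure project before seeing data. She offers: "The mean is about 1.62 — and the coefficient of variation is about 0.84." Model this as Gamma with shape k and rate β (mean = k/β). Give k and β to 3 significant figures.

k ≈ 1.42, β ≈ 0.875

For Gamma(k, rate β): mean = k/β, variance = k/β², so CV = 1/√k.
CV = 0.84, hence k = 1/CV² = 1.42.
Then β = k/mean = 1.42/1.62 = 0.875.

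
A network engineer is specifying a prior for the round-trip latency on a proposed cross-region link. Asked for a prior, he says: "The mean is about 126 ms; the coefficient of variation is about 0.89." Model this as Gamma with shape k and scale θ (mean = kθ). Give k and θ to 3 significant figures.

For Gamma(k, scale θ): mean = kθ, variance = kθ², so CV = 1/√k.
CV = 0.89, hence k = 1/CV² = 1.26.
Then θ = mean/k = 126/1.26 = 99.8.

k ≈ 1.26, θ ≈ 99.8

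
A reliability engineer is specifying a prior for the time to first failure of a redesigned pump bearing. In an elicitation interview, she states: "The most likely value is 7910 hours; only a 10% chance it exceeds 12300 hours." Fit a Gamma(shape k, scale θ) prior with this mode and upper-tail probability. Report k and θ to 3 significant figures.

Gamma(k,θ) with k>1 has mode (k−1)θ, so θ = 7910/(k−1).
Need P(X < 12300) = 0.9 with θ tied to k this way. Start at k = 2, θ = 7910: P(X<12300) ≈ 0.460.
Too low — raise k to concentrate. Iterating converges to k ≈ 10.6.
Then θ = 7910/(10.6−1) ≈ 824.

k ≈ 10.6, θ ≈ 824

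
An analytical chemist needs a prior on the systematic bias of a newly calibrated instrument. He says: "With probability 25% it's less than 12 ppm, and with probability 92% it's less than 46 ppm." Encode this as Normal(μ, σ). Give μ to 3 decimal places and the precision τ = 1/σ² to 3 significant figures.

μ = 23.028, τ = 0.00374

For Normal(μ,σ), the p-quantile is μ + z_p·σ. Here z_{0.25} = -0.6745, z_{0.92} = 1.405.
So 12 = μ − 0.6745σ and 46 = μ + 1.405σ.
Subtracting: σ = (46 − 12)/(1.405 − (-0.6745)) = 16.350.
Then μ = 12 − (-0.6745)·16.350 = 23.028.
Precision τ = 1/σ² = 1/16.35² = 0.00374.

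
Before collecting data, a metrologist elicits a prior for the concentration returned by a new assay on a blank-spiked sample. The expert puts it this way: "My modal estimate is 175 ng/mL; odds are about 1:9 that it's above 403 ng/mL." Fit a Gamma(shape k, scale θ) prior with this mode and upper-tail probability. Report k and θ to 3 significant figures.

Gamma(k,θ) with k>1 has mode (k−1)θ, so θ = 175/(k−1).
Need P(X < 403) = 0.9 with θ tied to k this way. Start at k = 2, θ = 175: P(X<403) ≈ 0.670.
Too low — raise k to concentrate. Iterating converges to k ≈ 3.76.
Then θ = 175/(3.76−1) ≈ 63.3.

k ≈ 3.76, θ ≈ 63.3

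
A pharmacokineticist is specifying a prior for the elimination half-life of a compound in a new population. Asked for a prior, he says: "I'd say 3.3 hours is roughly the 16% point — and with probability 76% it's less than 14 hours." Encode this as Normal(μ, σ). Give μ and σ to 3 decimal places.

μ = 9.556, σ = 6.291

For Normal(μ,σ), the p-quantile is μ + z_p·σ. Here z_{0.16} = -0.9945, z_{0.76} = 0.7063.
So 3.3 = μ − 0.9945σ and 14 = μ + 0.7063σ.
Subtracting: σ = (14 − 3.3)/(0.7063 − (-0.9945)) = 6.291.
Then μ = 3.3 − (-0.9945)·6.291 = 9.556.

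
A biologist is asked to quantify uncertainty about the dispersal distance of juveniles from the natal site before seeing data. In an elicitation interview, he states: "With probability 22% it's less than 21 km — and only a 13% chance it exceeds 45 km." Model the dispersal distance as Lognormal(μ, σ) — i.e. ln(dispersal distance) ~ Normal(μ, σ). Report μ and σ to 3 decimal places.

μ ≈ 3.355, σ ≈ 0.401

If T ~ Lognormal(μ,σ) then ln T ~ Normal(μ,σ), so the p-quantile of ln T is μ + z_p·σ.
ln(21) = 3.045 and ln(45) = 3.807; z_{0.22} = -0.7722, z_{0.87} = 1.126.
σ = (3.807 − 3.045)/(1.126 − (-0.7722)) = 0.401.
μ = 3.045 − (-0.7722)·0.401 = 3.355.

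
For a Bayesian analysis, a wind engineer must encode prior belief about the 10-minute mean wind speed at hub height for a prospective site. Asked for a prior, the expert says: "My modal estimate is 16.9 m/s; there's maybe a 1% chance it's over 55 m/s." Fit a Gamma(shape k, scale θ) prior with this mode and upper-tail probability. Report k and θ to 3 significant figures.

Gamma(k,θ) with k>1 has mode (k−1)θ, so θ = 16.9/(k−1).
Need P(X < 55) = 0.99 with θ tied to k this way. Start at k = 2, θ = 16.9: P(X<55) ≈ 0.836.
Too low — raise k to concentrate. Iterating converges to k ≈ 4.17.
Then θ = 16.9/(4.17−1) ≈ 5.33.

k ≈ 4.17, θ ≈ 5.33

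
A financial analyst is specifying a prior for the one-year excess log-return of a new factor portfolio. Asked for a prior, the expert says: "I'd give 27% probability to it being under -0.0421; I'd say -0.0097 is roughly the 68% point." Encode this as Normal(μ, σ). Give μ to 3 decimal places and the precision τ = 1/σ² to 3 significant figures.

μ = -0.024, τ = 1110

For Normal(μ,σ), the p-quantile is μ + z_p·σ. Here z_{0.27} = -0.6128, z_{0.68} = 0.4677.
So -0.0421 = μ − 0.6128σ and -0.0097 = μ + 0.4677σ.
Subtracting: σ = (-0.0097 − -0.0421)/(0.4677 − (-0.6128)) = 0.030.
Then μ = -0.0421 − (-0.6128)·0.030 = -0.024.
Precision τ = 1/σ² = 1/0.02999² = 1110.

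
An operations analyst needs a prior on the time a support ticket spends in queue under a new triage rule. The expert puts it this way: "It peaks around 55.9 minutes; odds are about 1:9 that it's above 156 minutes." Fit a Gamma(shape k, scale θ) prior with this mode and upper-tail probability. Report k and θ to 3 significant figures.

Gamma(k,θ) with k>1 has mode (k−1)θ, so θ = 55.9/(k−1).
Need P(X < 156) = 0.9 with θ tied to k this way. Start at k = 2, θ = 55.9: P(X<156) ≈ 0.767.
Too low — raise k to concentrate. Iterating converges to k ≈ 2.81.
Then θ = 55.9/(2.81−1) ≈ 30.8.

k ≈ 2.81, θ ≈ 30.8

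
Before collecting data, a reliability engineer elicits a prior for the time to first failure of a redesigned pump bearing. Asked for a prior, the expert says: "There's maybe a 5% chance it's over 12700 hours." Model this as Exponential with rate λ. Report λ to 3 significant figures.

λ ≈ 0.000236

P(T > 12700.0) = e^(−λ·12700.0) = 0.05, so λ = −ln(0.05)/12700.0 = 0.000236.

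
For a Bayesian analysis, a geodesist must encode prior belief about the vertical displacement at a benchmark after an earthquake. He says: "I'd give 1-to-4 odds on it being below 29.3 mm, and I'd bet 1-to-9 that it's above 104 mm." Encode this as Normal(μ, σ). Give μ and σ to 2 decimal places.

The p-quantile of Normal(μ,σ) is μ + z_p·σ, with z_{0.2} = -0.8416 and z_{0.9} = 1.282.
Eliminate σ: μ = (z₂·x₁ − z₁·x₂)/(z₂ − z₁) = (1.282·29.3 − (-0.8416)·104)/2.123 = 58.91.
Then σ = (x₂ − x₁)/(z₂ − z₁) = (104 − 29.3)/2.123 = 35.18.

μ = 58.91, σ = 35.18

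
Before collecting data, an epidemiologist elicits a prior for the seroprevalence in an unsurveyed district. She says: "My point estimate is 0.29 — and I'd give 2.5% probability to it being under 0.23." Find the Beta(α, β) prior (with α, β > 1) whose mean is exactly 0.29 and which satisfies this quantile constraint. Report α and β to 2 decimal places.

α ≈ 59.32, β ≈ 145.23

With mean 0.29 fixed, write α = 0.29s, β = 0.71s where s = α+β.
Need P(θ < 0.23) = 0.025 under Beta(0.29s, 0.71s). Normal approximation: (q−m)/√(m(1−m)/s) ≈ z_{0.025} = -1.96, so s ≈ 0.29·0.71·(-1.96)²/(0.23−0.29)² = 219.7.
At s = 219.7: P(θ<0.23) ≈ 0.021. Adjusting to match 0.025 gives s ≈ 204.55.
So α = 0.29·204.55 ≈ 59.32, β = 0.71·204.55 ≈ 145.23.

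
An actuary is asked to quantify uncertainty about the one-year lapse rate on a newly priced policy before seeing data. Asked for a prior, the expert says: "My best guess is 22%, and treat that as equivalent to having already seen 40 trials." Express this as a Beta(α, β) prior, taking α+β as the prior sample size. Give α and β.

Under the effective-sample-size interpretation, Beta(α, β) has prior mean α/(α+β) and prior sample size α+β.
So α+β = 40 and α/(α+β) = 0.22, giving α = 0.22·40 = 8.8 and β = 40 − 8.8 = 31.2.

α = 8.8, β = 31.2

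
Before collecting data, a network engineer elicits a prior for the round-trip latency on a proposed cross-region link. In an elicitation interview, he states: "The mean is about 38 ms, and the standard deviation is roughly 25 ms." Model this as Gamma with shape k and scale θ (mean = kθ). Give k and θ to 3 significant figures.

k ≈ 2.31, θ ≈ 16.4

For Gamma(k, scale θ): mean = kθ, variance = kθ², so CV = 1/√k.
CV = SD/mean = 25/38 = 0.6579, hence k = 1/CV² = 2.31.
Then θ = mean/k = 38/2.31 = 16.4.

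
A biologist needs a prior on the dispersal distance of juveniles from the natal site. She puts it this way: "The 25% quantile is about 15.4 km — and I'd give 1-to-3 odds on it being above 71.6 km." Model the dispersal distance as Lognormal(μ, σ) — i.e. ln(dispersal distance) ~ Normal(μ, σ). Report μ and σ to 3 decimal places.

μ ≈ 3.503, σ ≈ 1.139

If T ~ Lognormal(μ,σ) then ln T ~ Normal(μ,σ), so the p-quantile of ln T is μ + z_p·σ.
ln(15.4) = 2.734 and ln(71.6) = 4.271; z_{0.25} = -0.6745, z_{0.75} = 0.6745.
σ = (4.271 − 2.734)/(0.6745 − (-0.6745)) = 1.139.
μ = 2.734 − (-0.6745)·1.139 = 3.503.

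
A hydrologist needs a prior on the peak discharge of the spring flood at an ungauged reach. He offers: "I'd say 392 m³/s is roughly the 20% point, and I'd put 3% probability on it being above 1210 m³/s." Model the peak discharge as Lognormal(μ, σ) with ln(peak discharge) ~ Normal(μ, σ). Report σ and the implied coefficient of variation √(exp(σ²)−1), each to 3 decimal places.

σ ≈ 0.414, CV ≈ 0.432

If T ~ Lognormal(μ,σ) then ln T ~ Normal(μ,σ), so the p-quantile of ln T is μ + z_p·σ.
ln(392) = 5.971 and ln(1210) = 7.098; z_{0.2} = -0.8416, z_{0.97} = 1.881.
σ = (7.098 − 5.971)/(1.881 − (-0.8416)) = 0.414.
μ = 5.971 − (-0.8416)·0.414 = 6.320.
CV = √(exp(σ²)−1) = √(exp(0.1714)−1) = 0.432.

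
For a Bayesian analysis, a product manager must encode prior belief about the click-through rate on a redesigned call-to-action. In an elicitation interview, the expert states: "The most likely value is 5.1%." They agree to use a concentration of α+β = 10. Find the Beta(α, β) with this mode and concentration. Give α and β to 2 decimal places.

For α,β > 1 the Beta mode is (α−1)/(α+β−2). With α+β = 10, the mode is (α−1)/8.
Set (α−1)/8 = 0.051 → α = 1 + 0.051·8 = 1.41.
β = 10 − α = 8.59.

α = 1.41, β = 8.59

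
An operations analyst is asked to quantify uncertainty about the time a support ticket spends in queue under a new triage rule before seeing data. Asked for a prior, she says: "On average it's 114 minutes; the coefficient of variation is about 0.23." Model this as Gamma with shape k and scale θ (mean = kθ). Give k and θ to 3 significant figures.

k ≈ 18.9, θ ≈ 6.03

For Gamma(k, scale θ): mean = kθ, variance = kθ², so CV = 1/√k.
CV = 0.23, hence k = 1/CV² = 18.9.
Then θ = mean/k = 114/18.9 = 6.03.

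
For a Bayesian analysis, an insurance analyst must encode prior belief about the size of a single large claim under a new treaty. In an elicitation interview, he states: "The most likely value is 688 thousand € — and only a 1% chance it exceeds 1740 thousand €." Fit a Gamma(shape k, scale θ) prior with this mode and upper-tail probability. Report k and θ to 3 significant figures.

k ≈ 6.44, θ ≈ 127

Gamma(k,θ) with k>1 has mode (k−1)θ, so θ = 688/(k−1).
Need P(X < 1740) = 0.99 with θ tied to k this way. Start at k = 2, θ = 688: P(X<1740) ≈ 0.719.
Too low — raise k to concentrate. Iterating converges to k ≈ 6.44.
Then θ = 688/(6.44−1) ≈ 127.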